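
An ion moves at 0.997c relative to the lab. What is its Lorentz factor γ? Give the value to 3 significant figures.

γ = 1/√(1 − β²) = 1/√(1 − 0.997²) = 1/√(0.0059910) = 12.9

γ ≈ 12.9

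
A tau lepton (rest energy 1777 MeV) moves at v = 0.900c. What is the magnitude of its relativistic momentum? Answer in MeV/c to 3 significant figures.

p ≈ 3670 MeV/c

γ = 1/√(1 − 0.900²) = 2.2942
p = γβm₀c = 2.2942 × 0.900 × 1777 MeV/c = 3670 MeV/c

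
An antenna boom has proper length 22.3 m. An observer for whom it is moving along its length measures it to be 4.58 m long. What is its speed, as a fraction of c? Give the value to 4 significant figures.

γ = L₀/L = 22.3/4.58 = 4.86900
β = √(1 − 1/γ²) = 0.9787

β ≈ 0.9787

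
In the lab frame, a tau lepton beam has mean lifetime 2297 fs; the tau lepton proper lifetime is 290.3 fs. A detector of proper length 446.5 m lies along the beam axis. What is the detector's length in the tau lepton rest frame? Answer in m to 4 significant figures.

Time dilation ⇒ γ = Δt/τ₀ = 2297/290.3 = 7.91250
Length contraction: L = L₀/γ = 446.5/7.91250 = 56.43 m

L ≈ 56.43 m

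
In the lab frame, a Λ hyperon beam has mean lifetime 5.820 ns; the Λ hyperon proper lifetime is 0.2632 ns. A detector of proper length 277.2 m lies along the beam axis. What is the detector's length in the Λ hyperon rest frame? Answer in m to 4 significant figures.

Time dilation ⇒ γ = Δt/τ₀ = 5.820/0.2632 = 22.1125
Length contraction: L = L₀/γ = 277.2/22.1125 = 12.54 m

L ≈ 12.54 m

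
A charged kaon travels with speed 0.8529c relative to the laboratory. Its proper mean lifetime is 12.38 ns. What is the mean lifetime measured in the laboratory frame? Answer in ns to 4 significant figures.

γ = 1/√(1 − 0.8529²) = 1.91544
Time dilation: Δt = γτ₀ = 1.91544 × 12.38 ns = 23.71 ns

Δt ≈ 23.71 ns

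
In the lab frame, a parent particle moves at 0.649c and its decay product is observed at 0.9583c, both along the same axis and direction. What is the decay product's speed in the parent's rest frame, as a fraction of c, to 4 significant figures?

Inverse velocity addition: u' = (u − v)/(1 − uv/c²)
= (0.9583 − 0.649)/(1 − 0.9583×0.649) = 0.3093/0.378063 = 0.8181

u' ≈ 0.8181c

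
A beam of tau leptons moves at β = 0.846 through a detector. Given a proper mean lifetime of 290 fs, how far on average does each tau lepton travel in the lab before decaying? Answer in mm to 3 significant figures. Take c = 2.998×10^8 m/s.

γ = 1/√(1 − 0.846²) = 1.8755
Dilated lifetime: Δt = γτ₀ = 1.8755 × 290 fs = 543.90 fs
d = vΔt = 0.846c × 543.90 fs = 2.5363×10^8 m/s × 5.4390×10^-13 s = 0.138 mm

d ≈ 0.138 mm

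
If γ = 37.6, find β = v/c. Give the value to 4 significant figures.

β ≈ 0.9996

β = √(1 − 1/γ²) = √(1 − 1/37.6²) = √(0.999293) = 0.9996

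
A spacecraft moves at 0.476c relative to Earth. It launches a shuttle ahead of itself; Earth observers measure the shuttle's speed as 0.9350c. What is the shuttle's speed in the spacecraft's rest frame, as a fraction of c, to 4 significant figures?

u' ≈ 0.8271c

Inverse velocity addition: u' = (u − v)/(1 − uv/c²)
= (0.9350 − 0.476)/(1 − 0.9350×0.476) = 0.4590/0.554940 = 0.8271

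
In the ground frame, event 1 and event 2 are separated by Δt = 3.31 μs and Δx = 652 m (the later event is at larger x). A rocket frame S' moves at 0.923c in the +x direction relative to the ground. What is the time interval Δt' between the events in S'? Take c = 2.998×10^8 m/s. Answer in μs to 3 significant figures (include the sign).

Δt' ≈ 3.39 μs

γ = 1/√(1 − 0.923²) = 2.5988
Δt' = γ(Δt − vΔx/c²) = 2.5988 × (3.31 μs − 0.923×652 m / (2.998×10^8 m/s))
= 2.5988 × (1.3027 μs) = 3.39 μs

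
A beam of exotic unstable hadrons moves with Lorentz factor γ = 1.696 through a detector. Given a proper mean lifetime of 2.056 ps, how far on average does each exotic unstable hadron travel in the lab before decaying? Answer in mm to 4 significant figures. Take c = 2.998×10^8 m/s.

β = √(1 − 1/γ²) = √(1 − 1/1.696²) = 0.807679
Dilated lifetime: Δt = γτ₀ = 1.696 × 2.056 ps = 3.48698 ps
d = vΔt = 0.807679c × 3.48698 ps = 2.42142×10^8 m/s × 3.48698×10^-12 s = 0.8443 mm

d ≈ 0.8443 mm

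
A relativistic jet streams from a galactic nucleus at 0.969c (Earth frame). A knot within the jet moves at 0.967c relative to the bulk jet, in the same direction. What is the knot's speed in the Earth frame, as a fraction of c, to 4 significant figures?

Relativistic velocity addition: u = (u' + v)/(1 + u'v/c²)
= (0.967 + 0.969)/(1 + 0.967×0.969) = 1.936/1.93702 = 0.9995

u ≈ 0.9995c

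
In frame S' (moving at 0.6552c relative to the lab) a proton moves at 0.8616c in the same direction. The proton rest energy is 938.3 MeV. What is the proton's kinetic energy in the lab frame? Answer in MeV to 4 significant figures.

K ≈ 2890 MeV

u_lab = (0.8616 + 0.6552)/(1 + 0.8616×0.6552) = 0.9694984
γ = 1/√(1 − 0.9694984²) = 4.08001
K = (γ − 1)m₀c² = (4.08001 − 1) × 938.3 = 3.08001 × 938.3 = 2890 MeV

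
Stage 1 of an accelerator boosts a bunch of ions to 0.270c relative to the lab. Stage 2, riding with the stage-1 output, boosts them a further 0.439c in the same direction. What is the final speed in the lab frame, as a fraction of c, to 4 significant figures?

Compose boost 2: (0.439 + 0.270)/(1 + 0.439×0.270) = 0.7090/1.11853 = 0.6339

u ≈ 0.6339c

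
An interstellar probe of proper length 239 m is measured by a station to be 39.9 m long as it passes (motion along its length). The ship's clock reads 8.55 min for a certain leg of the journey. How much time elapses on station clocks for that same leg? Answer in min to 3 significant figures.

Δt ≈ 51.2 min

Length contraction ⇒ γ = L₀/L = 239/39.9 = 5.9900
Time dilation: Δt = γτ₀ = 5.9900 × 8.55 min = 51.2 min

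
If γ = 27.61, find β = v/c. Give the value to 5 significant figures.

β ≈ 0.99934

β = √(1 − 1/γ²) = √(1 − 1/27.61²) = √(0.9986882) = 0.99934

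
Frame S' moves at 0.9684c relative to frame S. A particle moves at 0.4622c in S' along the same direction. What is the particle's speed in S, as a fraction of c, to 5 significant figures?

Relativistic velocity addition: u = (u' + v)/(1 + u'v/c²)
= (0.4622 + 0.9684)/(1 + 0.4622×0.9684) = 1.4306/1.447594 = 0.98826

u ≈ 0.98826c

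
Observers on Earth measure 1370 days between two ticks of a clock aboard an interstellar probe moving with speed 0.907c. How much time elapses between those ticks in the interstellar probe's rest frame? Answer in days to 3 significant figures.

τ₀ ≈ 577 days

γ = 1/√(1 − 0.907²) = 2.3746
Proper time: τ₀ = Δt/γ = 1370/2.3746 = 577 days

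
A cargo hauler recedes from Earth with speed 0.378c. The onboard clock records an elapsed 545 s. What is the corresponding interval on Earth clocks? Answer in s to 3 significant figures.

γ = 1/√(1 − 0.378²) = 1.0801
Time dilation: Δt = γτ₀ = 1.0801 × 545 s = 589 s

Δt ≈ 589 s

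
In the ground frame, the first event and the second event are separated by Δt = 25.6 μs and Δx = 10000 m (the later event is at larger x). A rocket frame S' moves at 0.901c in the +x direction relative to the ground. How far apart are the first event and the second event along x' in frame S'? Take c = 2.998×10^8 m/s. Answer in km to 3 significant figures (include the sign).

Δx' ≈ 7.11 km

γ = 1/√(1 − 0.901²) = 2.3051
Δx' = γ(Δx − vΔt) = 2.3051 × (10000 m − 0.901×(2.998×10^8 m/s)×25.6×10^-6 s)
= 2.3051 × (3084.9 m) = 7.11 km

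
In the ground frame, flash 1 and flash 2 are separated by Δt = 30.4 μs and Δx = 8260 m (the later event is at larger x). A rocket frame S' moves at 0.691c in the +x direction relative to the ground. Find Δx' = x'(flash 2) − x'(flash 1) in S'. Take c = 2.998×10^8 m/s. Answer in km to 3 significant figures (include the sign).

Δx' ≈ 2.71 km

γ = 1/√(1 − 0.691²) = 1.3834
Δx' = γ(Δx − vΔt) = 1.3834 × (8260 m − 0.691×(2.998×10^8 m/s)×30.4×10^-6 s)
= 1.3834 × (1962.3 m) = 2.71 km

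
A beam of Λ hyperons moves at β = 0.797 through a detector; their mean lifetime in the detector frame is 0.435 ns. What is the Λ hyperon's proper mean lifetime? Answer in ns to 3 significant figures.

γ = 1/√(1 − 0.797²) = 1.6557
Proper time: τ₀ = Δt/γ = 0.435/1.6557 = 0.263 ns

τ₀ ≈ 0.263 ns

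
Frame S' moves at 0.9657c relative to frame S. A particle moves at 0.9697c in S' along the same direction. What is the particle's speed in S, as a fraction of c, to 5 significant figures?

Relativistic velocity addition: u = (u' + v)/(1 + u'v/c²)
= (0.9697 + 0.9657)/(1 + 0.9697×0.9657) = 1.9354/1.936439 = 0.99946

u ≈ 0.99946c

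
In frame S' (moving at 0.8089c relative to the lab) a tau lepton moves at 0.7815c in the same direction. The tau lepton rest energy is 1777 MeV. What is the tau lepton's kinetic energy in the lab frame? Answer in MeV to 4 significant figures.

u_lab = (0.7815 + 0.8089)/(1 + 0.7815×0.8089) = 0.9744170
γ = 1/√(1 − 0.9744170²) = 4.44944
K = (γ − 1)m₀c² = (4.44944 − 1) × 1777 = 3.44944 × 1777 = 6130 MeV

K ≈ 6130 MeV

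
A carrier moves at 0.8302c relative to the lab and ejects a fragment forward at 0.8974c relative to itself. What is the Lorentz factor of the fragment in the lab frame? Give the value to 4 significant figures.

u_lab = (0.8974 + 0.8302)/(1 + 0.8974×0.8302) = 1.7276/1.745021 = 0.9900165
γ = 1/√(1 − 0.9900165²) = 7.095

γ ≈ 7.095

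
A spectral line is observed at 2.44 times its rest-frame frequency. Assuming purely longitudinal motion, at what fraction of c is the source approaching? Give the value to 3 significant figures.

f_obs/f_src = √((1+β)/(1−β)) = 2.44  ⇒  (1+β)/(1−β) = 5.9536
β = |1 − D²|/(1 + D²) = |1 − 5.9536|/(1 + 5.9536) = 0.712

β ≈ 0.712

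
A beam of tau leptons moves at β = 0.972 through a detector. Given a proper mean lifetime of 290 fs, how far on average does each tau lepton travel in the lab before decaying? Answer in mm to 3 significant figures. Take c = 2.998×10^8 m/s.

d ≈ 0.360 mm

γ = 1/√(1 − 0.972²) = 4.2557
Dilated lifetime: Δt = γτ₀ = 4.2557 × 290 fs = 1234.1 fs
d = vΔt = 0.972c × 1234.1 fs = 2.9141×10^8 m/s × 1.2341×10^-12 s = 0.360 mm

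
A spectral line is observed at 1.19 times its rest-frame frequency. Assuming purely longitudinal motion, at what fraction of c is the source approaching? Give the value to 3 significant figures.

β ≈ 0.172

f_obs/f_src = √((1+β)/(1−β)) = 1.19  ⇒  (1+β)/(1−β) = 1.4161
β = |1 − D²|/(1 + D²) = |1 − 1.4161|/(1 + 1.4161) = 0.172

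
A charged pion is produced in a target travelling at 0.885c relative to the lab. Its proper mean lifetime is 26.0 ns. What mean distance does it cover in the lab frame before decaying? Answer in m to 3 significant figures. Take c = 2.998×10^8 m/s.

d ≈ 14.8 m

γ = 1/√(1 − 0.885²) = 2.1478
Dilated lifetime: Δt = γτ₀ = 2.1478 × 26.0 ns = 55.843 ns
d = vΔt = 0.885c × 55.843 ns = 2.6532×10^8 m/s × 5.5843×10^-8 s = 14.8 m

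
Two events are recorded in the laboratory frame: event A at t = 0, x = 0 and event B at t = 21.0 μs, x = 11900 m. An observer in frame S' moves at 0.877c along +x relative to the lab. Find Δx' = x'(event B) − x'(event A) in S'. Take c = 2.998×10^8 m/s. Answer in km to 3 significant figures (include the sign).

γ = 1/√(1 − 0.877²) = 2.0812
Δx' = γ(Δx − vΔt) = 2.0812 × (11900 m − 0.877×(2.998×10^8 m/s)×21.0×10^-6 s)
= 2.0812 × (6378.6 m) = 13.3 km

Δx' ≈ 13.3 km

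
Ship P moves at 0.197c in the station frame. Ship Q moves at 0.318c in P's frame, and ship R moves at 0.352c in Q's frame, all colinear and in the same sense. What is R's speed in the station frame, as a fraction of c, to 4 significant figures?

u ≈ 0.7147c

Compose boost 2: (0.318 + 0.197)/(1 + 0.318×0.197) = 0.5150/1.06265 = 0.484639
Compose boost 3: (0.352 + 0.484639)/(1 + 0.352×0.484639) = 0.836639/1.17059 = 0.7147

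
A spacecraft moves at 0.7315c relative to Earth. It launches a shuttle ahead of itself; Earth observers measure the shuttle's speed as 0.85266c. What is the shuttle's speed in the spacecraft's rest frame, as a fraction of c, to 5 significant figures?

Inverse velocity addition: u' = (u − v)/(1 − uv/c²)
= (0.85266 − 0.7315)/(1 − 0.85266×0.7315) = 0.12116/0.3762792 = 0.32199

u' ≈ 0.32199c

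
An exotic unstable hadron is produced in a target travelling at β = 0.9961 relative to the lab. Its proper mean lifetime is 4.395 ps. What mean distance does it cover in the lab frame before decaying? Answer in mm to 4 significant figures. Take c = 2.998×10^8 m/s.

γ = 1/√(1 − 0.9961²) = 11.3338
Dilated lifetime: Δt = γτ₀ = 11.3338 × 4.395 ps = 49.8122 ps
d = vΔt = 0.9961c × 49.8122 ps = 2.98631×10^8 m/s × 4.98122×10^-11 s = 14.88 mm

d ≈ 14.88 mm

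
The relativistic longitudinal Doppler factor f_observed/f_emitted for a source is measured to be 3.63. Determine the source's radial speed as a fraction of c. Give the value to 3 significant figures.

f_obs/f_src = √((1+β)/(1−β)) = 3.63  ⇒  (1+β)/(1−β) = 13.177
β = |1 − D²|/(1 + D²) = |1 − 13.177|/(1 + 13.177) = 0.859

β ≈ 0.859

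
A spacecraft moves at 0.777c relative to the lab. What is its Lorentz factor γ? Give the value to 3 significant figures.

γ = 1/√(1 − β²) = 1/√(1 − 0.777²) = 1/√(0.39627) = 1.59

γ ≈ 1.59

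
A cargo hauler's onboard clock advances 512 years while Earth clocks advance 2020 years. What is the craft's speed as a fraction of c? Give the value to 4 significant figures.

γ = Δt/τ₀ = 2020/512 = 3.94531
β = √(1 − 1/γ²) = √(1 − 1/3.94531²) = 0.9673

β ≈ 0.9673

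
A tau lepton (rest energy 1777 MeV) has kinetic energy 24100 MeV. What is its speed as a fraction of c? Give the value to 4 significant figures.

β ≈ 0.9976

γ = 1 + K/(m₀c²) = 1 + 24100/1777 = 14.5622
β = √(1 − 1/γ²) = 0.9976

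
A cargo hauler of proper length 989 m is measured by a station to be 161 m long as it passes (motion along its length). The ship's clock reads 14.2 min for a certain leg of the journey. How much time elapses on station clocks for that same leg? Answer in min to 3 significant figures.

Δt ≈ 87.2 min

Length contraction ⇒ γ = L₀/L = 989/161 = 6.1429
Time dilation: Δt = γτ₀ = 6.1429 × 14.2 min = 87.2 min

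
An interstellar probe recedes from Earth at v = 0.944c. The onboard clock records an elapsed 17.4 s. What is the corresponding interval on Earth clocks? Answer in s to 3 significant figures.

Δt ≈ 52.7 s

γ = 1/√(1 − 0.944²) = 3.0308
Time dilation: Δt = γτ₀ = 3.0308 × 17.4 s = 52.7 s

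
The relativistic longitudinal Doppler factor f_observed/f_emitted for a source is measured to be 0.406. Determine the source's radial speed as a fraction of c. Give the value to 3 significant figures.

β ≈ 0.717

f_obs/f_src = √((1−β)/(1+β)) = 0.406  ⇒  (1−β)/(1+β) = 0.16484
β = |1 − D²|/(1 + D²) = |1 − 0.16484|/(1 + 0.16484) = 0.717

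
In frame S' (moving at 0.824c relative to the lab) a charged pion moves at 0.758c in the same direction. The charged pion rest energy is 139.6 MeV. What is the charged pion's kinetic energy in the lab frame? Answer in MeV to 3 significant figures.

u_lab = (0.758 + 0.824)/(1 + 0.758×0.824) = 0.973783
γ = 1/√(1 − 0.973783²) = 4.3960
K = (γ − 1)m₀c² = (4.3960 − 1) × 139.6 = 3.3960 × 139.6 = 474 MeV

K ≈ 474 MeV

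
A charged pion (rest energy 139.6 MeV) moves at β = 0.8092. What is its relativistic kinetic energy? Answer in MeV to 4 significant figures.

γ = 1/√(1 − 0.8092²) = 1.70203
K = (γ − 1)m₀c² = (1.70203 − 1) × 139.6 MeV = 0.702031 × 139.6 MeV = 98.00 MeV

K ≈ 98.00 MeV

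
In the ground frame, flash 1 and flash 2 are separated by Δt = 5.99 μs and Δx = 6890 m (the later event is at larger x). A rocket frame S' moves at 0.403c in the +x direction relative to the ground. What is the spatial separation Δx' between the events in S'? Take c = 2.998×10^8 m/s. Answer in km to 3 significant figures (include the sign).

γ = 1/√(1 − 0.403²) = 1.0927
Δx' = γ(Δx − vΔt) = 1.0927 × (6890 m − 0.403×(2.998×10^8 m/s)×5.99×10^-6 s)
= 1.0927 × (6166.3 m) = 6.74 km

Δx' ≈ 6.74 km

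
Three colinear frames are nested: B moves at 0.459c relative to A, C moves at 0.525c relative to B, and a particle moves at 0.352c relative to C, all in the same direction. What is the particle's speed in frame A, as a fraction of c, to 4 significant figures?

u ≈ 0.8951c

Compose boost 2: (0.525 + 0.459)/(1 + 0.525×0.459) = 0.9840/1.24097 = 0.792925
Compose boost 3: (0.352 + 0.792925)/(1 + 0.352×0.792925) = 1.14492/1.27911 = 0.8951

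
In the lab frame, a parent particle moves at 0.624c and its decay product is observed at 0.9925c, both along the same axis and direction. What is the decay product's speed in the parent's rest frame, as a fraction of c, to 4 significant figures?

Inverse velocity addition: u' = (u − v)/(1 − uv/c²)
= (0.9925 − 0.624)/(1 − 0.9925×0.624) = 0.3685/0.380680 = 0.9680

u' ≈ 0.9680c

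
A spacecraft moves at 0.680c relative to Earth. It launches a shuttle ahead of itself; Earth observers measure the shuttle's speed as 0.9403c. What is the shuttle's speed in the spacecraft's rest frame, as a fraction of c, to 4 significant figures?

Inverse velocity addition: u' = (u − v)/(1 − uv/c²)
= (0.9403 − 0.680)/(1 − 0.9403×0.680) = 0.2603/0.360596 = 0.7219

u' ≈ 0.7219c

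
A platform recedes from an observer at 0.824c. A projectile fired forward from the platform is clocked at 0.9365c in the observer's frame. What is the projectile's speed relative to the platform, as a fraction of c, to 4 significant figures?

Inverse velocity addition: u' = (u − v)/(1 − uv/c²)
= (0.9365 − 0.824)/(1 − 0.9365×0.824) = 0.1125/0.228324 = 0.4927

u' ≈ 0.4927c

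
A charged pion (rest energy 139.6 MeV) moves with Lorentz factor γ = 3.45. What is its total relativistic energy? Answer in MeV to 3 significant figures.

γ = 3.45 (given)
E = γm₀c² = 3.45 × 139.6 MeV = 482 MeV

E ≈ 482 MeV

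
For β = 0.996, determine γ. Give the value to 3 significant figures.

γ ≈ 11.2

γ = 1/√(1 − β²) = 1/√(1 − 0.996²) = 1/√(0.0079840) = 11.2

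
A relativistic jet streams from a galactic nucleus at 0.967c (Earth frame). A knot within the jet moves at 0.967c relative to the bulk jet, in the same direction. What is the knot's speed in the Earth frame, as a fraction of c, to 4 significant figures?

u ≈ 0.9994c

Relativistic velocity addition: u = (u' + v)/(1 + u'v/c²)
= (0.967 + 0.967)/(1 + 0.967×0.967) = 1.934/1.93509 = 0.9994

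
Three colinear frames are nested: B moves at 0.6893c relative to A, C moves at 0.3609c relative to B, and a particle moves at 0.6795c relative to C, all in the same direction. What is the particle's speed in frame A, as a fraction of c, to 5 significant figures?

u ≈ 0.96757c

Compose boost 2: (0.3609 + 0.6893)/(1 + 0.3609×0.6893) = 1.0502/1.248768 = 0.8409886
Compose boost 3: (0.6795 + 0.8409886)/(1 + 0.6795×0.8409886) = 1.520489/1.571452 = 0.96757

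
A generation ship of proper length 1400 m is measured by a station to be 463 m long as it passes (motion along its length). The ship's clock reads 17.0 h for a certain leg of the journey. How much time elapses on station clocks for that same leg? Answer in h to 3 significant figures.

Δt ≈ 51.4 h

Length contraction ⇒ γ = L₀/L = 1400/463 = 3.0238
Time dilation: Δt = γτ₀ = 3.0238 × 17.0 h = 51.4 h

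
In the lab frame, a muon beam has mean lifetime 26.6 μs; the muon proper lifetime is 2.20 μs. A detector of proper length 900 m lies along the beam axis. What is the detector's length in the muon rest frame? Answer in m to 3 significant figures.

L ≈ 74.4 m

Time dilation ⇒ γ = Δt/τ₀ = 26.6/2.20 = 12.091
Length contraction: L = L₀/γ = 900/12.091 = 74.4 m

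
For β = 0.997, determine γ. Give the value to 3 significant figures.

γ = 1/√(1 − β²) = 1/√(1 − 0.997²) = 1/√(0.0059910) = 12.9

γ ≈ 12.9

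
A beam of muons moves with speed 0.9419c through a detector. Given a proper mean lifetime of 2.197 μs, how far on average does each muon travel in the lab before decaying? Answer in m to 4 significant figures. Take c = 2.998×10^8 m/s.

γ = 1/√(1 − 0.9419²) = 2.97713
Dilated lifetime: Δt = γτ₀ = 2.97713 × 2.197 μs = 6.54077 μs
d = vΔt = 0.9419c × 6.54077 μs = 2.82382×10^8 m/s × 6.54077×10^-6 s = 1847 m

d ≈ 1847 m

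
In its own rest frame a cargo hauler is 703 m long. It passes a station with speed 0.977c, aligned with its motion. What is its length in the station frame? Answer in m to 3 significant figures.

L ≈ 150 m

γ = 1/√(1 − 0.977²) = 4.6896
Length contraction: L = L₀/γ = 703/4.6896 = 150 m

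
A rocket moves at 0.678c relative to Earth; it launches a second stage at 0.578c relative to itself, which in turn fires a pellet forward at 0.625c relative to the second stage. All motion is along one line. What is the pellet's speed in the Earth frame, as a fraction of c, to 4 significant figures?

u ≈ 0.9766c

Compose boost 2: (0.578 + 0.678)/(1 + 0.578×0.678) = 1.256/1.39188 = 0.902374
Compose boost 3: (0.625 + 0.902374)/(1 + 0.625×0.902374) = 1.52737/1.56398 = 0.9766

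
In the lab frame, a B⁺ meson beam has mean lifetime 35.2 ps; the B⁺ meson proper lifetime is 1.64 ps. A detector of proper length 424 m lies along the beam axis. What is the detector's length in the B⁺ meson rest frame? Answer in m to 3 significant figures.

Time dilation ⇒ γ = Δt/τ₀ = 35.2/1.64 = 21.463
Length contraction: L = L₀/γ = 424/21.463 = 19.8 m

L ≈ 19.8 m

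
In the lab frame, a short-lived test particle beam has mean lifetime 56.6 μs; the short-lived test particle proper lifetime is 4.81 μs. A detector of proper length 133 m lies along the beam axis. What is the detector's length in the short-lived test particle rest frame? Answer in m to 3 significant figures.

L ≈ 11.3 m

Time dilation ⇒ γ = Δt/τ₀ = 56.6/4.81 = 11.767
Length contraction: L = L₀/γ = 133/11.767 = 11.3 m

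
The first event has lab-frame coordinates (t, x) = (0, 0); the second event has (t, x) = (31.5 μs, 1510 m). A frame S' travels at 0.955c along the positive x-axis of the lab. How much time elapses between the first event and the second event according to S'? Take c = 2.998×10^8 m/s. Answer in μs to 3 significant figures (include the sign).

Δt' ≈ 90.0 μs

γ = 1/√(1 − 0.955²) = 3.3715
Δt' = γ(Δt − vΔx/c²) = 3.3715 × (31.5 μs − 0.955×1510 m / (2.998×10^8 m/s))
= 3.3715 × (26.690 μs) = 90.0 μs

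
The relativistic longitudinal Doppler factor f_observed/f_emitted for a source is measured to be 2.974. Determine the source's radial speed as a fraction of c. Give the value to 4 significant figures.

f_obs/f_src = √((1+β)/(1−β)) = 2.974  ⇒  (1+β)/(1−β) = 8.84468
β = |1 − D²|/(1 + D²) = |1 − 8.84468|/(1 + 8.84468) = 0.7968

β ≈ 0.7968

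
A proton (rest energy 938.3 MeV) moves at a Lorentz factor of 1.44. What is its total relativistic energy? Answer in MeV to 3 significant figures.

γ = 1.44 (given)
E = γm₀c² = 1.44 × 938.3 MeV = 1350 MeV

E ≈ 1350 MeV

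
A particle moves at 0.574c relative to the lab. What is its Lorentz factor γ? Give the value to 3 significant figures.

γ = 1/√(1 − β²) = 1/√(1 − 0.574²) = 1/√(0.67052) = 1.22

γ ≈ 1.22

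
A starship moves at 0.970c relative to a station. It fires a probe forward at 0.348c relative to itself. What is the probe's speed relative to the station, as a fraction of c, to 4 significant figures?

Relativistic velocity addition: u = (u' + v)/(1 + u'v/c²)
= (0.348 + 0.970)/(1 + 0.348×0.970) = 1.318/1.33756 = 0.9854

u ≈ 0.9854c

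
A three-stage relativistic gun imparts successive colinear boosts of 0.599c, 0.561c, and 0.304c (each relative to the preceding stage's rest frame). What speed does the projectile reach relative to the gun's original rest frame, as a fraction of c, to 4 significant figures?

u ≈ 0.9274c

Compose boost 2: (0.561 + 0.599)/(1 + 0.561×0.599) = 1.160/1.33604 = 0.868238
Compose boost 3: (0.304 + 0.868238)/(1 + 0.304×0.868238) = 1.17224/1.26394 = 0.9274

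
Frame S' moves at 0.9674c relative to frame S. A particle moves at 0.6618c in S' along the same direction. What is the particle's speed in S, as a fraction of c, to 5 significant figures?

u ≈ 0.99328c

Relativistic velocity addition: u = (u' + v)/(1 + u'v/c²)
= (0.6618 + 0.9674)/(1 + 0.6618×0.9674) = 1.6292/1.640225 = 0.99328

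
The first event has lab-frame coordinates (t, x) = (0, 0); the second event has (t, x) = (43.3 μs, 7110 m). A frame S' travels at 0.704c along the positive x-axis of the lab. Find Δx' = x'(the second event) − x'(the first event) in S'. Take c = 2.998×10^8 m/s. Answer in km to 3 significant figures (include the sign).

Δx' ≈ -2.86 km

γ = 1/√(1 − 0.704²) = 1.4081
Δx' = γ(Δx − vΔt) = 1.4081 × (7110 m − 0.704×(2.998×10^8 m/s)×43.3×10^-6 s)
= 1.4081 × (-2028.9 m) = -2.86 km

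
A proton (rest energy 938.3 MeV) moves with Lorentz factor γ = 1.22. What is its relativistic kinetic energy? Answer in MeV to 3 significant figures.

γ = 1.22 (given)
K = (γ − 1)m₀c² = (1.22 − 1) × 938.3 MeV = 0.22000 × 938.3 MeV = 206 MeV

K ≈ 206 MeV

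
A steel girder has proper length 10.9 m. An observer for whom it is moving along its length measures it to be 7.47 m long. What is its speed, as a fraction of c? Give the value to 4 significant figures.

γ = L₀/L = 10.9/7.47 = 1.45917
β = √(1 − 1/γ²) = 0.7282

β ≈ 0.7282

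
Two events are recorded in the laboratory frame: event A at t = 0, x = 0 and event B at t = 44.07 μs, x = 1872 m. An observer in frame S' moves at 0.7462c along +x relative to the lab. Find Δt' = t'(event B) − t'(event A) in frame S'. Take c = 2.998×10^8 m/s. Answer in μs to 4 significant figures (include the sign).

Δt' ≈ 59.20 μs

γ = 1/√(1 − 0.7462²) = 1.50213
Δt' = γ(Δt − vΔx/c²) = 1.50213 × (44.07 μs − 0.7462×1872 m / (2.998×10^8 m/s))
= 1.50213 × (39.4106 μs) = 59.20 μs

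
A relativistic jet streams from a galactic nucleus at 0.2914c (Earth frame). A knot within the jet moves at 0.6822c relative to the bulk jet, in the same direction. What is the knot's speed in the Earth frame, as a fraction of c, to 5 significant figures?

Relativistic velocity addition: u = (u' + v)/(1 + u'v/c²)
= (0.6822 + 0.2914)/(1 + 0.6822×0.2914) = 0.97360/1.198793 = 0.81215

u ≈ 0.81215c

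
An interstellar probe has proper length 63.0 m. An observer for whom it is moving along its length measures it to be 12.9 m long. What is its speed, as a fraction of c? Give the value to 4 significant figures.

β ≈ 0.9788

γ = L₀/L = 63.0/12.9 = 4.88372
β = √(1 − 1/γ²) = 0.9788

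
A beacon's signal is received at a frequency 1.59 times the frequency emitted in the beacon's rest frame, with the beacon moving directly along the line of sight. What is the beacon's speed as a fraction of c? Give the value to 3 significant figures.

β ≈ 0.433

f_obs/f_src = √((1+β)/(1−β)) = 1.59  ⇒  (1+β)/(1−β) = 2.5281
β = |1 − D²|/(1 + D²) = |1 − 2.5281|/(1 + 2.5281) = 0.433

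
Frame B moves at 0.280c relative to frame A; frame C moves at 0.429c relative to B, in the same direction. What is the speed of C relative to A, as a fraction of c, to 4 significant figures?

Compose boost 2: (0.429 + 0.280)/(1 + 0.429×0.280) = 0.7090/1.12012 = 0.6330

u ≈ 0.6330c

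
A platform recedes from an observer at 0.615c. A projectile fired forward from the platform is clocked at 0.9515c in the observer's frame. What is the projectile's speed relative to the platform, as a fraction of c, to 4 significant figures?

u' ≈ 0.8112c

Inverse velocity addition: u' = (u − v)/(1 − uv/c²)
= (0.9515 − 0.615)/(1 − 0.9515×0.615) = 0.3365/0.414828 = 0.8112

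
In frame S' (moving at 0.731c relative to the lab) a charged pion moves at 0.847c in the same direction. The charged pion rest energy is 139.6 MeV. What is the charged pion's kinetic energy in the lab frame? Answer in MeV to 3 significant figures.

u_lab = (0.847 + 0.731)/(1 + 0.847×0.731) = 0.974581
γ = 1/√(1 − 0.974581²) = 4.4636
K = (γ − 1)m₀c² = (4.4636 − 1) × 139.6 = 3.4636 × 139.6 = 484 MeV

K ≈ 484 MeV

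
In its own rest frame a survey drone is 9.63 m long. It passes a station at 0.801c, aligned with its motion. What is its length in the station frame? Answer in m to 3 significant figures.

L ≈ 5.77 m

γ = 1/√(1 − 0.801²) = 1.6704
Length contraction: L = L₀/γ = 9.63/1.6704 = 5.77 m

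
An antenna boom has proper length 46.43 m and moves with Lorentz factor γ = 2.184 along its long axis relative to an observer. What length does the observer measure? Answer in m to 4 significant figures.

L ≈ 21.26 m

γ = 2.184 (given)
Length contraction: L = L₀/γ = 46.43/2.184 = 21.26 m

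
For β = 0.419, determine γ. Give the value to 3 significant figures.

γ ≈ 1.10

γ = 1/√(1 − β²) = 1/√(1 − 0.419²) = 1/√(0.82444) = 1.10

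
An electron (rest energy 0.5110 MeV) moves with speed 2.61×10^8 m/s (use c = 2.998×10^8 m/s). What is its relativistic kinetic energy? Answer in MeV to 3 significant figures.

β = v/c = 2.61×10^8 / 2.998×10^8 = 0.87058
γ = 1/√(1 − 0.87058²) = 2.0324
K = (γ − 1)m₀c² = (2.0324 − 1) × 0.5110 MeV = 1.0324 × 0.5110 MeV = 0.528 MeV

K ≈ 0.528 MeV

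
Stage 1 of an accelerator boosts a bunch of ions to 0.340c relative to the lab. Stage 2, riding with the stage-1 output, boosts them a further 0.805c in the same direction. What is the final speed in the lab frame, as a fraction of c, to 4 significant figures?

Compose boost 2: (0.805 + 0.340)/(1 + 0.805×0.340) = 1.145/1.27370 = 0.8990

u ≈ 0.8990c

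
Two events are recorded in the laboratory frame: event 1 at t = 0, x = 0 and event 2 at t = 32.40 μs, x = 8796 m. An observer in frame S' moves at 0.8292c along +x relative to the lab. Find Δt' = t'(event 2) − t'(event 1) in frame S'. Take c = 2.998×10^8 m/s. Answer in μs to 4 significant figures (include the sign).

Δt' ≈ 14.44 μs

γ = 1/√(1 − 0.8292²) = 1.78906
Δt' = γ(Δt − vΔx/c²) = 1.78906 × (32.40 μs − 0.8292×8796 m / (2.998×10^8 m/s))
= 1.78906 × (8.07164 μs) = 14.44 μs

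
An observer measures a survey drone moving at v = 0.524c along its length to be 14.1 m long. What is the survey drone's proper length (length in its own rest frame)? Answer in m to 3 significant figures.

γ = 1/√(1 − 0.524²) = 1.1741
L₀ = γL = 1.1741 × 14.1 = 16.6 m

L₀ ≈ 16.6 m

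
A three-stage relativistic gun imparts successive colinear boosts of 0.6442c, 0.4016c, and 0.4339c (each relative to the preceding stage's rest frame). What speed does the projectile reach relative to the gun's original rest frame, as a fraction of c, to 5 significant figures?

Compose boost 2: (0.4016 + 0.6442)/(1 + 0.4016×0.6442) = 1.0458/1.258711 = 0.8308502
Compose boost 3: (0.4339 + 0.8308502)/(1 + 0.4339×0.8308502) = 1.264750/1.360506 = 0.92962

u ≈ 0.92962c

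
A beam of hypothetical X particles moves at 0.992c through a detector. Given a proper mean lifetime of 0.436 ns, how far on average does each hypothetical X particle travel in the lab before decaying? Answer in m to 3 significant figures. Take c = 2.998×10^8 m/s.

d ≈ 1.03 m

γ = 1/√(1 − 0.992²) = 7.9216
Dilated lifetime: Δt = γτ₀ = 7.9216 × 0.436 ns = 3.4538 ns
d = vΔt = 0.992c × 3.4538 ns = 2.9740×10^8 m/s × 3.4538×10^-9 s = 1.03 m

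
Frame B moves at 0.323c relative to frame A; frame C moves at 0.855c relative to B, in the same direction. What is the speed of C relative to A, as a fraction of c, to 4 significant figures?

Compose boost 2: (0.855 + 0.323)/(1 + 0.855×0.323) = 1.178/1.27616 = 0.9231

u ≈ 0.9231c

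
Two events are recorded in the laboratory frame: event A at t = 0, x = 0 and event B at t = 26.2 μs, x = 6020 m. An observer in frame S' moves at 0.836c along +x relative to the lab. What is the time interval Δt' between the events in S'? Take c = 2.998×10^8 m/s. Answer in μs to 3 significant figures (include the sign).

γ = 1/√(1 − 0.836²) = 1.8224
Δt' = γ(Δt − vΔx/c²) = 1.8224 × (26.2 μs − 0.836×6020 m / (2.998×10^8 m/s))
= 1.8224 × (9.4131 μs) = 17.2 μs

Δt' ≈ 17.2 μs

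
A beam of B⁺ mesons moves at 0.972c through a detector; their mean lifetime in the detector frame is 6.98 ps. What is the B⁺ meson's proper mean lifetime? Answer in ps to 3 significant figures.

τ₀ ≈ 1.64 ps

γ = 1/√(1 − 0.972²) = 4.2557
Proper time: τ₀ = Δt/γ = 6.98/4.2557 = 1.64 ps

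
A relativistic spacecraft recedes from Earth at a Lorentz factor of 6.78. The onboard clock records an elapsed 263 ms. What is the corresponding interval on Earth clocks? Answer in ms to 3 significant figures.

γ = 6.78 (given)
Time dilation: Δt = γτ₀ = 6.78 × 263 ms = 1780 ms

Δt ≈ 1780 ms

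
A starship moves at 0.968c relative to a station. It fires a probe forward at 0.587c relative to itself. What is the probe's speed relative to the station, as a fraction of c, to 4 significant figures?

u ≈ 0.9916c

Relativistic velocity addition: u = (u' + v)/(1 + u'v/c²)
= (0.587 + 0.968)/(1 + 0.587×0.968) = 1.555/1.56822 = 0.9916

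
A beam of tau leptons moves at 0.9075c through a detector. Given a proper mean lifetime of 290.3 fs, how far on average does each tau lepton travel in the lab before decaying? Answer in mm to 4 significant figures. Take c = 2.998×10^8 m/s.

d ≈ 0.1880 mm

γ = 1/√(1 − 0.9075²) = 2.38066
Dilated lifetime: Δt = γτ₀ = 2.38066 × 290.3 fs = 691.105 fs
d = vΔt = 0.9075c × 691.105 fs = 2.72068×10^8 m/s × 6.91105×10^-13 s = 0.1880 mm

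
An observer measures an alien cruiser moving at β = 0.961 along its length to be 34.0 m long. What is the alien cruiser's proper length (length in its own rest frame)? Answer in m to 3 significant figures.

γ = 1/√(1 − 0.961²) = 3.6160
L₀ = γL = 3.6160 × 34.0 = 123 m

L₀ ≈ 123 m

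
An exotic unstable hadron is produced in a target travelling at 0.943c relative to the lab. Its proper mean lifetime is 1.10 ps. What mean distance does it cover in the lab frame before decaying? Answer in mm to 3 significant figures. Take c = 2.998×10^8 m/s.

d ≈ 0.934 mm

γ = 1/√(1 − 0.943²) = 3.0049
Dilated lifetime: Δt = γτ₀ = 3.0049 × 1.10 ps = 3.3054 ps
d = vΔt = 0.943c × 3.3054 ps = 2.8271×10^8 m/s × 3.3054×10^-12 s = 0.934 mm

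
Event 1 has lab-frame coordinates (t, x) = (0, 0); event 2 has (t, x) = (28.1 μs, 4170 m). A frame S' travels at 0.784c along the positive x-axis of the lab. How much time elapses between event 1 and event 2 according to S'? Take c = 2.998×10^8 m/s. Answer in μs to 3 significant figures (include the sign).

Δt' ≈ 27.7 μs

γ = 1/√(1 − 0.784²) = 1.6109
Δt' = γ(Δt − vΔx/c²) = 1.6109 × (28.1 μs − 0.784×4170 m / (2.998×10^8 m/s))
= 1.6109 × (17.195 μs) = 27.7 μs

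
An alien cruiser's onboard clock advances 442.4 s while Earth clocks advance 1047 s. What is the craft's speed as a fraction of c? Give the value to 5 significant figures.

β ≈ 0.90634

γ = Δt/τ₀ = 1047/442.4 = 2.366637
β = √(1 − 1/γ²) = √(1 − 1/2.366637²) = 0.90634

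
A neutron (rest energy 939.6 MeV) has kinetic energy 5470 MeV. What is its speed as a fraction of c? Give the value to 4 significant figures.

β ≈ 0.9892

γ = 1 + K/(m₀c²) = 1 + 5470/939.6 = 6.82163
β = √(1 − 1/γ²) = 0.9892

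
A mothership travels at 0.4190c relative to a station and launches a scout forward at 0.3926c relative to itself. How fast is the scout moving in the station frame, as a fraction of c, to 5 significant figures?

u ≈ 0.69695c

Compose boost 2: (0.3926 + 0.4190)/(1 + 0.3926×0.4190) = 0.81160/1.164499 = 0.69695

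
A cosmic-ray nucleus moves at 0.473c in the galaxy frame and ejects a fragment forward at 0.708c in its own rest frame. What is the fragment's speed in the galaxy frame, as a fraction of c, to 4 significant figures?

u ≈ 0.8847c

Compose boost 2: (0.708 + 0.473)/(1 + 0.708×0.473) = 1.181/1.33488 = 0.8847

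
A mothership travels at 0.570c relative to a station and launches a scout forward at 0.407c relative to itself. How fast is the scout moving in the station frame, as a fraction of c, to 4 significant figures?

Compose boost 2: (0.407 + 0.570)/(1 + 0.407×0.570) = 0.9770/1.23199 = 0.7930

u ≈ 0.7930c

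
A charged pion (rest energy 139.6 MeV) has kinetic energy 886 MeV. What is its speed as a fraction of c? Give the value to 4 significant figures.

γ = 1 + K/(m₀c²) = 1 + 886/139.6 = 7.34670
β = √(1 − 1/γ²) = 0.9907

β ≈ 0.9907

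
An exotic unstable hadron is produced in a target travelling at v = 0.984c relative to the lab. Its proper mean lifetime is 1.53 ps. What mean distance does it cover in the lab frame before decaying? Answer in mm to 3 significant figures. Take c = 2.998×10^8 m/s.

d ≈ 2.53 mm

γ = 1/√(1 − 0.984²) = 5.6127
Dilated lifetime: Δt = γτ₀ = 5.6127 × 1.53 ps = 8.5874 ps
d = vΔt = 0.984c × 8.5874 ps = 2.9500×10^8 m/s × 8.5874×10^-12 s = 2.53 mm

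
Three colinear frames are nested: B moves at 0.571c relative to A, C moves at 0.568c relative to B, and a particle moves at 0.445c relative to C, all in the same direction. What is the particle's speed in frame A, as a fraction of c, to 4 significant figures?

Compose boost 2: (0.568 + 0.571)/(1 + 0.568×0.571) = 1.139/1.32433 = 0.860059
Compose boost 3: (0.445 + 0.860059)/(1 + 0.445×0.860059) = 1.30506/1.38273 = 0.9438

u ≈ 0.9438c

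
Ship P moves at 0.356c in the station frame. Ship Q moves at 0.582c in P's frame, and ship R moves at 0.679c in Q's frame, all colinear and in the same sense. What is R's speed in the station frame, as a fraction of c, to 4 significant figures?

u ≈ 0.9531c

Compose boost 2: (0.582 + 0.356)/(1 + 0.582×0.356) = 0.9380/1.20719 = 0.777010
Compose boost 3: (0.679 + 0.777010)/(1 + 0.679×0.777010) = 1.45601/1.52759 = 0.9531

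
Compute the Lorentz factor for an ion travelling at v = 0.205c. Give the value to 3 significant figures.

γ = 1/√(1 − β²) = 1/√(1 − 0.205²) = 1/√(0.95798) = 1.02

γ ≈ 1.02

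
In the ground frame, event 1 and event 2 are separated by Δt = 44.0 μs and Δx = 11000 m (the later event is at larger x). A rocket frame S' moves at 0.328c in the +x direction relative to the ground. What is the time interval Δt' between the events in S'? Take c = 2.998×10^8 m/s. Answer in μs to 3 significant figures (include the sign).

γ = 1/√(1 − 0.328²) = 1.0586
Δt' = γ(Δt − vΔx/c²) = 1.0586 × (44.0 μs − 0.328×11000 m / (2.998×10^8 m/s))
= 1.0586 × (31.965 μs) = 33.8 μs

Δt' ≈ 33.8 μs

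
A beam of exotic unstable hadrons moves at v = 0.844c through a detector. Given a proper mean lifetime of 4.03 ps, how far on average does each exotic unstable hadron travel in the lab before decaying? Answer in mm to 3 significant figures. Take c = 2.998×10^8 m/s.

γ = 1/√(1 − 0.844²) = 1.8645
Dilated lifetime: Δt = γτ₀ = 1.8645 × 4.03 ps = 7.5138 ps
d = vΔt = 0.844c × 7.5138 ps = 2.5303×10^8 m/s × 7.5138×10^-12 s = 1.90 mm

d ≈ 1.90 mm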